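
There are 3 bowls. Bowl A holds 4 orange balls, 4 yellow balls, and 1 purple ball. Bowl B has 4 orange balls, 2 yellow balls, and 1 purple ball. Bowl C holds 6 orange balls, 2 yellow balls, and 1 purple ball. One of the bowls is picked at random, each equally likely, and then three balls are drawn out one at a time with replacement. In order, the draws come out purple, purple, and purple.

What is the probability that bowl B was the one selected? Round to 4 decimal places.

Compute the likelihood of the observed sequence for each case: P(data | bowl A) = (1/9)(1/9)(1/9) = 0.0013717; P(data | bowl B) = (1/7)(1/7)(1/7) = 0.0029155; P(data | bowl C) = (1/9)(1/9)(1/9) = 0.0013717.
Weighting by the prior gives 1/3 · 0.0013717 = 0.00045725, 1/3 · 0.0029155 = 0.00097182, 1/3 · 0.0013717 = 0.00045725; with total 0.0018863.
Hence P(bowl B | data) = (0.00097182) / (0.0018863) = 0.51519.

0.5152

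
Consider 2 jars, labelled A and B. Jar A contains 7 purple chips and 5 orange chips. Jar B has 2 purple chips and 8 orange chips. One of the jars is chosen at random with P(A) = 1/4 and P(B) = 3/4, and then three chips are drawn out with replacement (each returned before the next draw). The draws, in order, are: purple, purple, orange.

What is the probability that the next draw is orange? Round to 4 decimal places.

0.5714

Compute the likelihood of the observed sequence for each case: P(data | jar A) = (7/12)(7/12)(5/12) = 0.14178; P(data | jar B) = (2/10)(2/10)(8/10) = 0.032.
Multiplying each by its prior: 1/4 · 0.14178 = 0.035446, 3/4 · 0.032 = 0.024; summing to 0.059446.
Normalising, the posterior is P(jar A | data) = 0.59627, P(jar B | data) = 0.40373.
Averaging over the posterior, P(orange next | data) = (5/12)(0.59627) + (4/5)(0.40373) = 0.57143.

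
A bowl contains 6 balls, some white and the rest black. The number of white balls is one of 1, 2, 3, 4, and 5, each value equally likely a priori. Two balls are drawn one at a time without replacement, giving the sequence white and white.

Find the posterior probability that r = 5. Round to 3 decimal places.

The likelihood of the observed sequence under each hypothesis: P(data | r = 1) = (1/6)(0/5) = 0; P(data | r = 2) = (2/6)(1/5) = 1/15; P(data | r = 3) = (3/6)(2/5) = 1/5; P(data | r = 4) = (4/6)(3/5) = 2/5; P(data | r = 5) = (5/6)(4/5) = 2/3.
The prior-weighted likelihoods are 1/5 · 0 = 0, 1/5 · 1/15 = 1/75, 1/5 · 1/5 = 1/25, 1/5 · 2/5 = 2/25, 1/5 · 2/3 = 2/15; these sum to 4/15.
By Bayes' rule, P(r = 5 | data) = (2/15) / (4/15) = 1/2.

0.500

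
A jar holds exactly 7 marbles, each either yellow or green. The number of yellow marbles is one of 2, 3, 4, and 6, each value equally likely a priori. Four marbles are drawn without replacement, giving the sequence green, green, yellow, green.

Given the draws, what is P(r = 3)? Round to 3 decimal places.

Under each hypothesis, the probability of the observed sequence is: P(data | r = 2) = (5/7)(4/6)(2/5)(3/4) = 1/7; P(data | r = 3) = (4/7)(3/6)(3/5)(2/4) = 3/35; P(data | r = 4) = (3/7)(2/6)(4/5)(1/4) = 1/35; P(data | r = 6) = (1/7)(0/6) = 0.
Multiplying each by its prior: 1/4 · 1/7 = 1/28, 1/4 · 3/35 = 3/140, 1/4 · 1/35 = 1/140, 1/4 · 0 = 0; with total 9/140.
Hence P(r = 3 | data) = (3/140) / (9/140) = 1/3.

0.333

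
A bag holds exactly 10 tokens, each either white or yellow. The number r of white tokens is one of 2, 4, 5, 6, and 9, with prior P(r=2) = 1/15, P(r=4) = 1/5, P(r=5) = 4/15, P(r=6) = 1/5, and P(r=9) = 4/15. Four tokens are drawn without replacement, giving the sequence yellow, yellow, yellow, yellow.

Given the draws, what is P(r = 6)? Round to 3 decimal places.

Under each hypothesis, the probability of the observed sequence is: P(data | r = 2) = (8/10)(7/9)(6/8)(5/7) = 0.33333; P(data | r = 4) = (6/10)(5/9)(4/8)(3/7) = 0.071429; P(data | r = 5) = (5/10)(4/9)(3/8)(2/7) = 0.02381; P(data | r = 6) = (4/10)(3/9)(2/8)(1/7) = 0.0047619; P(data | r = 9) = (1/10)(0/9) = 0.
The prior-weighted likelihoods are 1/15 · 0.33333 = 0.022222, 1/5 · 0.071429 = 0.014286, 4/15 · 0.02381 = 0.0063492, 1/5 · 0.0047619 = 0.00095238, 4/15 · 0 = 0; these sum to 0.04381.
So P(r = 6 | data) = (0.00095238) / (0.04381) = 0.021739.

0.022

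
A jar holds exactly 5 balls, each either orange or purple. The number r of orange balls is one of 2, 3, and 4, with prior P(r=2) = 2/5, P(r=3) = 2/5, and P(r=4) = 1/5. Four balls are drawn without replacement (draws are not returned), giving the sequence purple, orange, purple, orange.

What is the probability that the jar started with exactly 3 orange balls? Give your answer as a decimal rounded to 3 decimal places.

For each hypothesis, P(data | H) works out to: P(data | r = 2) = (3/5)(2/4)(2/3)(1/2) = 1/10; P(data | r = 3) = (2/5)(3/4)(1/3)(2/2) = 1/10; P(data | r = 4) = (1/5)(4/4)(0/3) = 0.
Multiplying each by its prior: 2/5 · 1/10 = 1/25, 2/5 · 1/10 = 1/25, 1/5 · 0 = 0; with total 2/25.
Hence P(r = 3 | data) = (1/25) / (2/25) = 1/2.

0.500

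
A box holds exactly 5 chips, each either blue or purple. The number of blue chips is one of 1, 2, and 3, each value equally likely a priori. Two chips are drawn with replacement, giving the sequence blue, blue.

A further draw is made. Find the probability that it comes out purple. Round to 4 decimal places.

0.4857

Under each hypothesis, the probability of the observed sequence is: P(data | r = 1) = (1/5)(1/5) = 1/25; P(data | r = 2) = (2/5)(2/5) = 4/25; P(data | r = 3) = (3/5)(3/5) = 9/25.
The prior-weighted likelihoods are 1/3 · 1/25 = 1/75, 1/3 · 4/25 = 4/75, 1/3 · 9/25 = 3/25; these sum to 14/75.
Normalising, the posterior is P(r = 1 | data) = 1/14, P(r = 2 | data) = 2/7, P(r = 3 | data) = 9/14.
So P(purple next | data) = Σ P(purple next | H) P(H | data) = (4/5)(1/14) + (3/5)(2/7) + (2/5)(9/14) = 17/35.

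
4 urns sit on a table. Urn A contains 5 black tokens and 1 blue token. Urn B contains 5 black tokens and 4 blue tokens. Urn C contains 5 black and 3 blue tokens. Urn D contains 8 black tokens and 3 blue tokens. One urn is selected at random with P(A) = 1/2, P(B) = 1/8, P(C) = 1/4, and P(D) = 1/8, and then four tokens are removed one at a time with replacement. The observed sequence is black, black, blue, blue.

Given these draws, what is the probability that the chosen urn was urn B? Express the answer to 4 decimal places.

0.2122

The likelihood of the observed sequence under each hypothesis: P(data | urn A) = (5/6)(5/6)(1/6)(1/6) = 0.01929; P(data | urn B) = (5/9)(5/9)(4/9)(4/9) = 0.060966; P(data | urn C) = (5/8)(5/8)(3/8)(3/8) = 0.054932; P(data | urn D) = (8/11)(8/11)(3/11)(3/11) = 0.039342.
The prior-weighted likelihoods are 1/2 · 0.01929 = 0.0096451, 1/8 · 0.060966 = 0.0076208, 1/4 · 0.054932 = 0.013733, 1/8 · 0.039342 = 0.0049177; these sum to 0.035916.
By Bayes' rule, P(urn B | data) = (0.0076208) / (0.035916) = 0.21218.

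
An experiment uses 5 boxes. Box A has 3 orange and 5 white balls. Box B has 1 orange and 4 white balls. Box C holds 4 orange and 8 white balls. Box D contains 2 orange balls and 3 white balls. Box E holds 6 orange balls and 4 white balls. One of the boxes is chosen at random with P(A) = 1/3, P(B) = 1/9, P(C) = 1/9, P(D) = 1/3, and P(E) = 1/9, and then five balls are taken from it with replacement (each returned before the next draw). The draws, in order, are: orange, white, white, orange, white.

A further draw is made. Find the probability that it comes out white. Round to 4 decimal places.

0.6150

The likelihood of the observed sequence under each hypothesis: P(data | box A) = (3/8)(5/8)(5/8)(3/8)(5/8) = 0.034332; P(data | box B) = (1/5)(4/5)(4/5)(1/5)(4/5) = 0.02048; P(data | box C) = (4/12)(8/12)(8/12)(4/12)(8/12) = 0.032922; P(data | box D) = (2/5)(3/5)(3/5)(2/5)(3/5) = 0.03456; P(data | box E) = (6/10)(4/10)(4/10)(6/10)(4/10) = 0.02304.
Weighting by the prior gives 1/3 · 0.034332 = 0.011444, 1/9 · 0.02048 = 0.0022756, 1/9 · 0.032922 = 0.003658, 1/3 · 0.03456 = 0.01152, 1/9 · 0.02304 = 0.00256; summing to 0.031458.
Dividing through by the total gives posterior P(box A | data) = 0.36379, P(box B | data) = 0.072337, P(box C | data) = 0.11628, P(box D | data) = 0.36621, P(box E | data) = 0.081379.
Averaging over the posterior, P(white next | data) = (5/8)(0.36379) + (4/5)(0.072337) + (2/3)(0.11628) + (3/5)(0.36621) + (2/5)(0.081379) = 0.61504.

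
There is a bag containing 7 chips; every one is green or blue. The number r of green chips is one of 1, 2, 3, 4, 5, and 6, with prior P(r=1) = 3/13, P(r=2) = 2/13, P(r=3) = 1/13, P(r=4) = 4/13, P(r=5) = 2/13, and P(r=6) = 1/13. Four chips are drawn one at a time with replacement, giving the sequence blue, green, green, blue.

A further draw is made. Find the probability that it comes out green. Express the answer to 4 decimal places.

For each hypothesis, P(data | H) works out to: P(data | r = 1) = (6/7)(1/7)(1/7)(6/7) = 0.014994; P(data | r = 2) = (5/7)(2/7)(2/7)(5/7) = 0.041649; P(data | r = 3) = (4/7)(3/7)(3/7)(4/7) = 0.059975; P(data | r = 4) = (3/7)(4/7)(4/7)(3/7) = 0.059975; P(data | r = 5) = (2/7)(5/7)(5/7)(2/7) = 0.041649; P(data | r = 6) = (1/7)(6/7)(6/7)(1/7) = 0.014994.
Multiplying each by its prior: 3/13 · 0.014994 = 0.0034601, 2/13 · 0.041649 = 0.0064076, 1/13 · 0.059975 = 0.0046135, 4/13 · 0.059975 = 0.018454, 2/13 · 0.041649 = 0.0064076, 1/13 · 0.014994 = 0.0011534; these sum to 0.040496.
Dividing through by the total gives posterior P(r = 1 | data) = 0.085443, P(r = 2 | data) = 0.15823, P(r = 3 | data) = 0.11392, P(r = 4 | data) = 0.4557, P(r = 5 | data) = 0.15823, P(r = 6 | data) = 0.028481.
So P(green next | data) = Σ P(green next | H) P(H | data) = (1/7)(0.085443) + (2/7)(0.15823) + (3/7)(0.11392) + (4/7)(0.4557) + (5/7)(0.15823) + (6/7)(0.028481) = 0.50407.

0.5041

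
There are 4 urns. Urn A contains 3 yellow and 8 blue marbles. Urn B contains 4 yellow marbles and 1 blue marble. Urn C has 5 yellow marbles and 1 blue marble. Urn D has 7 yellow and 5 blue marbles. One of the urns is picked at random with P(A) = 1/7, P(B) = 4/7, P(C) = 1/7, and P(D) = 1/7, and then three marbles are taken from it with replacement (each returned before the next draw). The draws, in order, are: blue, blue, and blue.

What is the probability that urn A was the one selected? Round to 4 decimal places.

0.7793

The likelihood of the observed sequence under each hypothesis: P(data | urn A) = (8/11)(8/11)(8/11) = 0.38467; P(data | urn B) = (1/5)(1/5)(1/5) = 0.008; P(data | urn C) = (1/6)(1/6)(1/6) = 0.0046296; P(data | urn D) = (5/12)(5/12)(5/12) = 0.072338.
The prior-weighted likelihoods are 1/7 · 0.38467 = 0.054953, 4/7 · 0.008 = 0.0045714, 1/7 · 0.0046296 = 0.00066138, 1/7 · 0.072338 = 0.010334; summing to 0.07052.
Therefore the posterior P(urn A | data) = (0.054953) / (0.07052) = 0.77926.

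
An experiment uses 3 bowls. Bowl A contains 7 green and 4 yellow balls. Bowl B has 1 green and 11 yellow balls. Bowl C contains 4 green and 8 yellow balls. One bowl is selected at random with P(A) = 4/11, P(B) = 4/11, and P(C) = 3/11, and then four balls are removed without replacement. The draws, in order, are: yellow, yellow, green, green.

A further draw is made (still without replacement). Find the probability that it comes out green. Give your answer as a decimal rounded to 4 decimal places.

Compute the likelihood of the observed sequence for each case: P(data | bowl A) = (4/11)(3/10)(7/9)(6/8) = 0.063636; P(data | bowl B) = (11/12)(10/11)(1/10)(0/9) = 0; P(data | bowl C) = (8/12)(7/11)(4/10)(3/9) = 0.056566.
The prior-weighted likelihoods are 4/11 · 0.063636 = 0.02314, 4/11 · 0 = 0, 3/11 · 0.056566 = 0.015427; with total 0.038567.
Normalising, the posterior is P(bowl A | data) = 0.6, P(bowl B | data) = 0, P(bowl C | data) = 0.4.
Averaging over the posterior, P(green next | data) = (5/7)(0.6) + (1/4)(0.4) = 0.52857.

0.5286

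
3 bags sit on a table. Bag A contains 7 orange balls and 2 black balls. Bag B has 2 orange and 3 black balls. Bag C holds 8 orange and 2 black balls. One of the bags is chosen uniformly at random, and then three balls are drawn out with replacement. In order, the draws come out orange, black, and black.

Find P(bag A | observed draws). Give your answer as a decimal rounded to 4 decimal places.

Under each hypothesis, the probability of the observed sequence is: P(data | bag A) = (7/9)(2/9)(2/9) = 0.038409; P(data | bag B) = (2/5)(3/5)(3/5) = 0.144; P(data | bag C) = (8/10)(2/10)(2/10) = 0.032.
Multiplying each by its prior: 1/3 · 0.038409 = 0.012803, 1/3 · 0.144 = 0.048, 1/3 · 0.032 = 0.010667; summing to 0.07147.
By Bayes' rule, P(bag A | data) = (0.012803) / (0.07147) = 0.17914.

0.1791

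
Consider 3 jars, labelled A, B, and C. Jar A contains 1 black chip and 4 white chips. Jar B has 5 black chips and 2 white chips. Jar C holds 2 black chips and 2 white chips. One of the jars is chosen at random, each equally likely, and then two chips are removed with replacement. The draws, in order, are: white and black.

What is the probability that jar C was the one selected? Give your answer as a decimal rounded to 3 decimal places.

The likelihood of the observed sequence under each hypothesis: P(data | jar A) = (4/5)(1/5) = 0.16; P(data | jar B) = (2/7)(5/7) = 0.20408; P(data | jar C) = (2/4)(2/4) = 0.25.
Multiplying each by its prior: 1/3 · 0.16 = 0.053333, 1/3 · 0.20408 = 0.068027, 1/3 · 0.25 = 0.083333; summing to 0.20469.
So P(jar C | data) = (0.083333) / (0.20469) = 0.40711.

0.407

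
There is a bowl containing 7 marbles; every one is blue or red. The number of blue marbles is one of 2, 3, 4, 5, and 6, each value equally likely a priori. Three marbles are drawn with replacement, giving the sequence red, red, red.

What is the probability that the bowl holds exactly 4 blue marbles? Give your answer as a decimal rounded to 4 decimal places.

The likelihood of the observed sequence under each hypothesis: P(data | r = 2) = (5/7)(5/7)(5/7) = 0.36443; P(data | r = 3) = (4/7)(4/7)(4/7) = 0.18659; P(data | r = 4) = (3/7)(3/7)(3/7) = 0.078717; P(data | r = 5) = (2/7)(2/7)(2/7) = 0.023324; P(data | r = 6) = (1/7)(1/7)(1/7) = 0.0029155.
Multiplying each by its prior: 1/5 · 0.36443 = 0.072886, 1/5 · 0.18659 = 0.037318, 1/5 · 0.078717 = 0.015743, 1/5 · 0.023324 = 0.0046647, 1/5 · 0.0029155 = 0.00058309; these sum to 0.1312.
By Bayes' rule, P(r = 4 | data) = (0.015743) / (0.1312) = 0.12.

0.1200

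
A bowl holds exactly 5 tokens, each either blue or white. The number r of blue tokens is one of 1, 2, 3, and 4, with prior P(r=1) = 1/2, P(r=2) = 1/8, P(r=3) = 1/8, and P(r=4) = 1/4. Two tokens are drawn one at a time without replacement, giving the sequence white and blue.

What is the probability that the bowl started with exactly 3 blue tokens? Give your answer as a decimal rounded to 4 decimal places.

0.1667

For each hypothesis, P(data | H) works out to: P(data | r = 1) = (4/5)(1/4) = 1/5; P(data | r = 2) = (3/5)(2/4) = 3/10; P(data | r = 3) = (2/5)(3/4) = 3/10; P(data | r = 4) = (1/5)(4/4) = 1/5.
Weighting by the prior gives 1/2 · 1/5 = 1/10, 1/8 · 3/10 = 3/80, 1/8 · 3/10 = 3/80, 1/4 · 1/5 = 1/20; summing to 9/40.
By Bayes' rule, P(r = 3 | data) = (3/80) / (9/40) = 1/6.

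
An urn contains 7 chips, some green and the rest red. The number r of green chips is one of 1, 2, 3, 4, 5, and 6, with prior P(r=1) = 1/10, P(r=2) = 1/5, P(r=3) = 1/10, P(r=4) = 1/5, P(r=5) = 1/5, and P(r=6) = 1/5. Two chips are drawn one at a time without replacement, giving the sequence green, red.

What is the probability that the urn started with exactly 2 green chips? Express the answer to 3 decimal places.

0.213

The likelihood of the observed sequence under each hypothesis: P(data | r = 1) = (1/7)(6/6) = 1/7; P(data | r = 2) = (2/7)(5/6) = 5/21; P(data | r = 3) = (3/7)(4/6) = 2/7; P(data | r = 4) = (4/7)(3/6) = 2/7; P(data | r = 5) = (5/7)(2/6) = 5/21; P(data | r = 6) = (6/7)(1/6) = 1/7.
Multiplying each by its prior: 1/10 · 1/7 = 1/70, 1/5 · 5/21 = 1/21, 1/10 · 2/7 = 1/35, 1/5 · 2/7 = 2/35, 1/5 · 5/21 = 1/21, 1/5 · 1/7 = 1/35; summing to 47/210.
So P(r = 2 | data) = (1/21) / (47/210) = 10/47.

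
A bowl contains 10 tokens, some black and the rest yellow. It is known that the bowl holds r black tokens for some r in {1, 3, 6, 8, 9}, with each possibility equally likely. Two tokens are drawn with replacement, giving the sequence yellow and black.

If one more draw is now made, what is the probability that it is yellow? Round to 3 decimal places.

The likelihood of the observed sequence under each hypothesis: P(data | r = 1) = (9/10)(1/10) = 9/100; P(data | r = 3) = (7/10)(3/10) = 21/100; P(data | r = 6) = (4/10)(6/10) = 6/25; P(data | r = 8) = (2/10)(8/10) = 4/25; P(data | r = 9) = (1/10)(9/10) = 9/100.
Multiplying each by its prior: 1/5 · 9/100 = 9/500, 1/5 · 21/100 = 21/500, 1/5 · 6/25 = 6/125, 1/5 · 4/25 = 4/125, 1/5 · 9/100 = 9/500; these sum to 79/500.
The posterior is then P(r = 1 | data) = 9/79, P(r = 3 | data) = 21/79, P(r = 6 | data) = 24/79, P(r = 8 | data) = 16/79, P(r = 9 | data) = 9/79.
Averaging over the posterior, P(yellow next | data) = (9/10)(9/79) + (7/10)(21/79) + (2/5)(24/79) + (1/5)(16/79) + (1/10)(9/79) = 73/158.

0.462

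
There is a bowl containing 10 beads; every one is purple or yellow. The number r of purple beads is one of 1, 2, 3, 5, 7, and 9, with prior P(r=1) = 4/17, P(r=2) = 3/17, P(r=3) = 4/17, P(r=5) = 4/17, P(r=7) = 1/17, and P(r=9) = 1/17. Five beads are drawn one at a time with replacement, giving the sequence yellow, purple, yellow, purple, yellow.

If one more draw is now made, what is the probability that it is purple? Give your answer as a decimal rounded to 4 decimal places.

0.3532

Under each hypothesis, the probability of the observed sequence is: P(data | r = 1) = (9/10)(1/10)(9/10)(1/10)(9/10) = 0.00729; P(data | r = 2) = (8/10)(2/10)(8/10)(2/10)(8/10) = 0.02048; P(data | r = 3) = (7/10)(3/10)(7/10)(3/10)(7/10) = 0.03087; P(data | r = 5) = (5/10)(5/10)(5/10)(5/10)(5/10) = 0.03125; P(data | r = 7) = (3/10)(7/10)(3/10)(7/10)(3/10) = 0.01323; P(data | r = 9) = (1/10)(9/10)(1/10)(9/10)(1/10) = 0.00081.
Weighting by the prior gives 4/17 · 0.00729 = 0.0017153, 3/17 · 0.02048 = 0.0036141, 4/17 · 0.03087 = 0.0072635, 4/17 · 0.03125 = 0.0073529, 1/17 · 0.01323 = 0.00077824, 1/17 · 0.00081 = 4.7647e-05; these sum to 0.020772.
Normalising, the posterior is P(r = 1 | data) = 0.082578, P(r = 2 | data) = 0.17399, P(r = 3 | data) = 0.34968, P(r = 5 | data) = 0.35399, P(r = 7 | data) = 0.037466, P(r = 9 | data) = 0.0022938.
The predictive probability is P(purple next | data) = (1/10)(0.082578) + (1/5)(0.17399) + (3/10)(0.34968) + (1/2)(0.35399) + (7/10)(0.037466) + (9/10)(0.0022938) = 0.35325.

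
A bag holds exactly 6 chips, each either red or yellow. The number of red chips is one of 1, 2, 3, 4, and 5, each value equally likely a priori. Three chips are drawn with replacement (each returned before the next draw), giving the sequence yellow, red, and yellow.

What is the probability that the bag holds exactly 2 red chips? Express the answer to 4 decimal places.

0.3048

For each hypothesis, P(data | H) works out to: P(data | r = 1) = (5/6)(1/6)(5/6) = 25/216; P(data | r = 2) = (4/6)(2/6)(4/6) = 4/27; P(data | r = 3) = (3/6)(3/6)(3/6) = 1/8; P(data | r = 4) = (2/6)(4/6)(2/6) = 2/27; P(data | r = 5) = (1/6)(5/6)(1/6) = 5/216.
Weighting by the prior gives 1/5 · 25/216 = 5/216, 1/5 · 4/27 = 4/135, 1/5 · 1/8 = 1/40, 1/5 · 2/27 = 2/135, 1/5 · 5/216 = 1/216; summing to 7/72.
So P(r = 2 | data) = (4/135) / (7/72) = 32/105.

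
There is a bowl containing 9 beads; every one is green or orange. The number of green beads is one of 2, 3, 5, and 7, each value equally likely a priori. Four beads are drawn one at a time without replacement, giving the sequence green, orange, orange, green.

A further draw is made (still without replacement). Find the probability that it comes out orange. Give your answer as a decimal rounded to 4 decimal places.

0.5510

Compute the likelihood of the observed sequence for each case: P(data | r = 2) = (2/9)(7/8)(6/7)(1/6) = 1/36; P(data | r = 3) = (3/9)(6/8)(5/7)(2/6) = 5/84; P(data | r = 5) = (5/9)(4/8)(3/7)(4/6) = 5/63; P(data | r = 7) = (7/9)(2/8)(1/7)(6/6) = 1/36.
Multiplying each by its prior: 1/4 · 1/36 = 1/144, 1/4 · 5/84 = 5/336, 1/4 · 5/63 = 5/252, 1/4 · 1/36 = 1/144; these sum to 7/144.
Normalising, the posterior is P(r = 2 | data) = 1/7, P(r = 3 | data) = 15/49, P(r = 5 | data) = 20/49, P(r = 7 | data) = 1/7.
The predictive probability is P(orange next | data) = (1)(1/7) + (4/5)(15/49) + (2/5)(20/49) + (0)(1/7) = 27/49.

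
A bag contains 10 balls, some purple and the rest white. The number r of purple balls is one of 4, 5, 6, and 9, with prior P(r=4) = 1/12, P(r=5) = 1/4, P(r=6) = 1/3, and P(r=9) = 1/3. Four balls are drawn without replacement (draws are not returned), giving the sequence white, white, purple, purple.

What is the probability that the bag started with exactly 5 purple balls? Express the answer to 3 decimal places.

0.400

Compute the likelihood of the observed sequence for each case: P(data | r = 4) = (6/10)(5/9)(4/8)(3/7) = 1/14; P(data | r = 5) = (5/10)(4/9)(5/8)(4/7) = 5/63; P(data | r = 6) = (4/10)(3/9)(6/8)(5/7) = 1/14; P(data | r = 9) = (1/10)(0/9) = 0.
Multiplying each by its prior: 1/12 · 1/14 = 1/168, 1/4 · 5/63 = 5/252, 1/3 · 1/14 = 1/42, 1/3 · 0 = 0; these sum to 25/504.
Therefore the posterior P(r = 5 | data) = (5/252) / (25/504) = 2/5.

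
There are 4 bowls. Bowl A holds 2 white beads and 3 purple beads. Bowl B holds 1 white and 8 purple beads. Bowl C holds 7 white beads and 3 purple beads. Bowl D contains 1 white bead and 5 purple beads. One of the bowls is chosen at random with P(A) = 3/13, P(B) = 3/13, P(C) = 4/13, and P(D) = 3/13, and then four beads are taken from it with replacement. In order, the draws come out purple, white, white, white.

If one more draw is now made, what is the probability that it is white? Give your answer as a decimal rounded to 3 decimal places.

Under each hypothesis, the probability of the observed sequence is: P(data | bowl A) = (3/5)(2/5)(2/5)(2/5) = 0.0384; P(data | bowl B) = (8/9)(1/9)(1/9)(1/9) = 0.0012193; P(data | bowl C) = (3/10)(7/10)(7/10)(7/10) = 0.1029; P(data | bowl D) = (5/6)(1/6)(1/6)(1/6) = 0.003858.
Multiplying each by its prior: 3/13 · 0.0384 = 0.0088615, 3/13 · 0.0012193 = 0.00028138, 4/13 · 0.1029 = 0.031662, 3/13 · 0.003858 = 0.00089031; with total 0.041695.
The posterior is then P(bowl A | data) = 0.21253, P(bowl B | data) = 0.0067486, P(bowl C | data) = 0.75936, P(bowl D | data) = 0.021353.
Averaging over the posterior, P(white next | data) = (2/5)(0.21253) + (1/9)(0.0067486) + (7/10)(0.75936) + (1/6)(0.021353) = 0.62088.

0.621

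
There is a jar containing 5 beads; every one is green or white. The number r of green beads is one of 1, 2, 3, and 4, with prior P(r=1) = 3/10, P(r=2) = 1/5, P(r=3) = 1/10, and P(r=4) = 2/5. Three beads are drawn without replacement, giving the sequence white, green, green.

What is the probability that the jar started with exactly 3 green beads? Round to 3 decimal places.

0.167

For each hypothesis, P(data | H) works out to: P(data | r = 1) = (4/5)(1/4)(0/3) = 0; P(data | r = 2) = (3/5)(2/4)(1/3) = 1/10; P(data | r = 3) = (2/5)(3/4)(2/3) = 1/5; P(data | r = 4) = (1/5)(4/4)(3/3) = 1/5.
Weighting by the prior gives 3/10 · 0 = 0, 1/5 · 1/10 = 1/50, 1/10 · 1/5 = 1/50, 2/5 · 1/5 = 2/25; with total 3/25.
Therefore the posterior P(r = 3 | data) = (1/50) / (3/25) = 1/6.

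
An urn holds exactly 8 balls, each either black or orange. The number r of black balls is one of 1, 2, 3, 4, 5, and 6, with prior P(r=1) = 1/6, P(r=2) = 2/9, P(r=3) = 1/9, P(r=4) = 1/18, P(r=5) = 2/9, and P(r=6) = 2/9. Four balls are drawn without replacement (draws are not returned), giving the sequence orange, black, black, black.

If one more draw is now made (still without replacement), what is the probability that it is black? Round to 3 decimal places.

0.601

For each hypothesis, P(data | H) works out to: P(data | r = 1) = (7/8)(1/7)(0/6) = 0; P(data | r = 2) = (6/8)(2/7)(1/6)(0/5) = 0; P(data | r = 3) = (5/8)(3/7)(2/6)(1/5) = 1/56; P(data | r = 4) = (4/8)(4/7)(3/6)(2/5) = 2/35; P(data | r = 5) = (3/8)(5/7)(4/6)(3/5) = 3/28; P(data | r = 6) = (2/8)(6/7)(5/6)(4/5) = 1/7.
Weighting by the prior gives 1/6 · 0 = 0, 2/9 · 0 = 0, 1/9 · 1/56 = 1/504, 1/18 · 2/35 = 1/315, 2/9 · 3/28 = 1/42, 2/9 · 1/7 = 2/63; these sum to 17/280.
The posterior is then P(r = 1 | data) = 0, P(r = 2 | data) = 0, P(r = 3 | data) = 5/153, P(r = 4 | data) = 8/153, P(r = 5 | data) = 20/51, P(r = 6 | data) = 80/153.
So P(black next | data) = Σ P(black next | H) P(H | data) = (0)(5/153) + (1/4)(8/153) + (1/2)(20/51) + (3/4)(80/153) = 92/153.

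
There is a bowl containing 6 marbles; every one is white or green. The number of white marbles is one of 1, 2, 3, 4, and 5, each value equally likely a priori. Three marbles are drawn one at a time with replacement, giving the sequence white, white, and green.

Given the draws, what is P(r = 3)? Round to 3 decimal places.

Under each hypothesis, the probability of the observed sequence is: P(data | r = 1) = (1/6)(1/6)(5/6) = 5/216; P(data | r = 2) = (2/6)(2/6)(4/6) = 2/27; P(data | r = 3) = (3/6)(3/6)(3/6) = 1/8; P(data | r = 4) = (4/6)(4/6)(2/6) = 4/27; P(data | r = 5) = (5/6)(5/6)(1/6) = 25/216.
The prior-weighted likelihoods are 1/5 · 5/216 = 1/216, 1/5 · 2/27 = 2/135, 1/5 · 1/8 = 1/40, 1/5 · 4/27 = 4/135, 1/5 · 25/216 = 5/216; with total 7/72.
Therefore the posterior P(r = 3 | data) = (1/40) / (7/72) = 9/35.

0.257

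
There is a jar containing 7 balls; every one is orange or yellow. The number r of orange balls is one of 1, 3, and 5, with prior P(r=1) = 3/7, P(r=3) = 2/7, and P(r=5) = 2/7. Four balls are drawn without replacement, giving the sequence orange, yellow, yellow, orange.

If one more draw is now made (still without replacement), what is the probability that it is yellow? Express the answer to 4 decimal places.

0.4286

Compute the likelihood of the observed sequence for each case: P(data | r = 1) = (1/7)(6/6)(5/5)(0/4) = 0; P(data | r = 3) = (3/7)(4/6)(3/5)(2/4) = 3/35; P(data | r = 5) = (5/7)(2/6)(1/5)(4/4) = 1/21.
Weighting by the prior gives 3/7 · 0 = 0, 2/7 · 3/35 = 6/245, 2/7 · 1/21 = 2/147; summing to 4/105.
The posterior is then P(r = 1 | data) = 0, P(r = 3 | data) = 9/14, P(r = 5 | data) = 5/14.
The predictive probability is P(yellow next | data) = (2/3)(9/14) + (0)(5/14) = 3/7.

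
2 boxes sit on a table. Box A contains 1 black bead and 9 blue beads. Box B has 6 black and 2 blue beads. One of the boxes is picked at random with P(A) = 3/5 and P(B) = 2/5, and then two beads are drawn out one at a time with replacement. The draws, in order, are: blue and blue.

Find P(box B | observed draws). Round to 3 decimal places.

0.049

Compute the likelihood of the observed sequence for each case: P(data | box A) = (9/10)(9/10) = 81/100; P(data | box B) = (2/8)(2/8) = 1/16.
The prior-weighted likelihoods are 3/5 · 81/100 = 243/500, 2/5 · 1/16 = 1/40; with total 511/1000.
So P(box B | data) = (1/40) / (511/1000) = 25/511.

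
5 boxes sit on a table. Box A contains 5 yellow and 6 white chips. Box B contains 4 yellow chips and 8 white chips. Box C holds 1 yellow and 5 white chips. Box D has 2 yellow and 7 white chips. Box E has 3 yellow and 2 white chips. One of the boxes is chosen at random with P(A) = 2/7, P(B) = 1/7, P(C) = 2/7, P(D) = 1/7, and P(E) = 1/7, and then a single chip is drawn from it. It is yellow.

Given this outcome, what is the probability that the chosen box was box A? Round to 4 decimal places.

0.3791

The likelihood of this draw under each hypothesis: P(data | box A) = (5/11) = 0.45455; P(data | box B) = (4/12) = 0.33333; P(data | box C) = (1/6) = 0.16667; P(data | box D) = (2/9) = 0.22222; P(data | box E) = (3/5) = 0.6.
Multiplying each by its prior: 2/7 · 0.45455 = 0.12987, 1/7 · 0.33333 = 0.047619, 2/7 · 0.16667 = 0.047619, 1/7 · 0.22222 = 0.031746, 1/7 · 0.6 = 0.085714; with total 0.34257.
Therefore the posterior P(box A | data) = (0.12987) / (0.34257) = 0.37911.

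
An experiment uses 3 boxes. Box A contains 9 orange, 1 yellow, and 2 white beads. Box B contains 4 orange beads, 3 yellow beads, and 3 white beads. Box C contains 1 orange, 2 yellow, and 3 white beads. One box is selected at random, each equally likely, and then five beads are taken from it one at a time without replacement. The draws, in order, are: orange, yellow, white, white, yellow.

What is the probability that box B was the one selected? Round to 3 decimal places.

0.222

For each hypothesis, P(data | H) works out to: P(data | box A) = (9/12)(1/11)(2/10)(1/9)(0/8) = 0; P(data | box B) = (4/10)(3/9)(3/8)(2/7)(2/6) = 1/210; P(data | box C) = (1/6)(2/5)(3/4)(2/3)(1/2) = 1/60.
The prior-weighted likelihoods are 1/3 · 0 = 0, 1/3 · 1/210 = 1/630, 1/3 · 1/60 = 1/180; summing to 1/140.
So P(box B | data) = (1/630) / (1/140) = 2/9.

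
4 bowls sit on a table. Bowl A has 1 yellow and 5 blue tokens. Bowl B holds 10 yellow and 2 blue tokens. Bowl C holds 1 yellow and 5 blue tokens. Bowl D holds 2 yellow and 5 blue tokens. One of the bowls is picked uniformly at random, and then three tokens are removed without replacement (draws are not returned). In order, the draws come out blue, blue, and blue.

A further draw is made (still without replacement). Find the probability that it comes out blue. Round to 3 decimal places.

The likelihood of the observed sequence under each hypothesis: P(data | bowl A) = (5/6)(4/5)(3/4) = 1/2; P(data | bowl B) = (2/12)(1/11)(0/10) = 0; P(data | bowl C) = (5/6)(4/5)(3/4) = 1/2; P(data | bowl D) = (5/7)(4/6)(3/5) = 2/7.
Multiplying each by its prior: 1/4 · 1/2 = 1/8, 1/4 · 0 = 0, 1/4 · 1/2 = 1/8, 1/4 · 2/7 = 1/14; with total 9/28.
The posterior is then P(bowl A | data) = 7/18, P(bowl B | data) = 0, P(bowl C | data) = 7/18, P(bowl D | data) = 2/9.
Averaging over the posterior, P(blue next | data) = (2/3)(7/18) + (2/3)(7/18) + (1/2)(2/9) = 17/27.

0.630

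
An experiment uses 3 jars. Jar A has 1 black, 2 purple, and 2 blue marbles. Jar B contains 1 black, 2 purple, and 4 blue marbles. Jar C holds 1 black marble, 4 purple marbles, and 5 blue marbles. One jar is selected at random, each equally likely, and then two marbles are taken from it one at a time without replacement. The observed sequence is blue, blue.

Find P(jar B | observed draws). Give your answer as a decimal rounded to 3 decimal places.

For each hypothesis, P(data | H) works out to: P(data | jar A) = (2/5)(1/4) = 0.1; P(data | jar B) = (4/7)(3/6) = 0.28571; P(data | jar C) = (5/10)(4/9) = 0.22222.
Multiplying each by its prior: 1/3 · 0.1 = 0.033333, 1/3 · 0.28571 = 0.095238, 1/3 · 0.22222 = 0.074074; with total 0.20265.
So P(jar B | data) = (0.095238) / (0.20265) = 0.46997.

0.470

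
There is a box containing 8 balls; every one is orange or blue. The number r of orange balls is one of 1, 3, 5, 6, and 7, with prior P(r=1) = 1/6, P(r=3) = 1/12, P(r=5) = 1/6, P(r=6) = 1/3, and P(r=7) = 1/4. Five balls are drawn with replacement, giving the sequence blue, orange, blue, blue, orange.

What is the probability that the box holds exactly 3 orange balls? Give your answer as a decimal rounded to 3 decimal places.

0.252

The likelihood of the observed sequence under each hypothesis: P(data | r = 1) = (7/8)(1/8)(7/8)(7/8)(1/8) = 0.010468; P(data | r = 3) = (5/8)(3/8)(5/8)(5/8)(3/8) = 0.034332; P(data | r = 5) = (3/8)(5/8)(3/8)(3/8)(5/8) = 0.020599; P(data | r = 6) = (2/8)(6/8)(2/8)(2/8)(6/8) = 0.0087891; P(data | r = 7) = (1/8)(7/8)(1/8)(1/8)(7/8) = 0.0014954.
The prior-weighted likelihoods are 1/6 · 0.010468 = 0.0017446, 1/12 · 0.034332 = 0.002861, 1/6 · 0.020599 = 0.0034332, 1/3 · 0.0087891 = 0.0029297, 1/4 · 0.0014954 = 0.00037384; these sum to 0.011342.
Hence P(r = 3 | data) = (0.002861) / (0.011342) = 0.25224.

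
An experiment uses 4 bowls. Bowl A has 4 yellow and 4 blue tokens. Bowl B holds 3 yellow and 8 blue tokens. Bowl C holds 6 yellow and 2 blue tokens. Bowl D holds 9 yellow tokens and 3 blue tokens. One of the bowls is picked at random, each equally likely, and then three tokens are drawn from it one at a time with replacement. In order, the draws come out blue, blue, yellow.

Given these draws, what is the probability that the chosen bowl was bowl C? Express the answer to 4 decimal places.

0.1291

For each hypothesis, P(data | H) works out to: P(data | bowl A) = (4/8)(4/8)(4/8) = 0.125; P(data | bowl B) = (8/11)(8/11)(3/11) = 0.14425; P(data | bowl C) = (2/8)(2/8)(6/8) = 0.046875; P(data | bowl D) = (3/12)(3/12)(9/12) = 0.046875.
Multiplying each by its prior: 1/4 · 0.125 = 0.03125, 1/4 · 0.14425 = 0.036063, 1/4 · 0.046875 = 0.011719, 1/4 · 0.046875 = 0.011719; with total 0.090751.
So P(bowl C | data) = (0.011719) / (0.090751) = 0.12913.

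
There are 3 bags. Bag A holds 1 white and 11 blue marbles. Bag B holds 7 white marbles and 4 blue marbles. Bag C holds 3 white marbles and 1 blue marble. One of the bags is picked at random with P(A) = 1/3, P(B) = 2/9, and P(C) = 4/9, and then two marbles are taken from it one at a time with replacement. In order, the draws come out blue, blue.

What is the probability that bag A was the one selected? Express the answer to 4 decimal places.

For each hypothesis, P(data | H) works out to: P(data | bag A) = (11/12)(11/12) = 0.84028; P(data | bag B) = (4/11)(4/11) = 0.13223; P(data | bag C) = (1/4)(1/4) = 0.0625.
The prior-weighted likelihoods are 1/3 · 0.84028 = 0.28009, 2/9 · 0.13223 = 0.029385, 4/9 · 0.0625 = 0.027778; these sum to 0.33726.
By Bayes' rule, P(bag A | data) = (0.28009) / (0.33726) = 0.83051.

0.8305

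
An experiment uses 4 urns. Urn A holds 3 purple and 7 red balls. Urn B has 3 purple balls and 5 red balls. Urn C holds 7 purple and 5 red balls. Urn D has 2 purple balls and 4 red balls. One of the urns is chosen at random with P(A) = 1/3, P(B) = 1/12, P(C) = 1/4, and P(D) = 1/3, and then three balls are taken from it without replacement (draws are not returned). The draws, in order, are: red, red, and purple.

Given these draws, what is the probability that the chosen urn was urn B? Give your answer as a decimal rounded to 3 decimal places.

0.089

Compute the likelihood of the observed sequence for each case: P(data | urn A) = (7/10)(6/9)(3/8) = 0.175; P(data | urn B) = (5/8)(4/7)(3/6) = 0.17857; P(data | urn C) = (5/12)(4/11)(7/10) = 0.10606; P(data | urn D) = (4/6)(3/5)(2/4) = 0.2.
The prior-weighted likelihoods are 1/3 · 0.175 = 0.058333, 1/12 · 0.17857 = 0.014881, 1/4 · 0.10606 = 0.026515, 1/3 · 0.2 = 0.066667; these sum to 0.1664.
So P(urn B | data) = (0.014881) / (0.1664) = 0.089431.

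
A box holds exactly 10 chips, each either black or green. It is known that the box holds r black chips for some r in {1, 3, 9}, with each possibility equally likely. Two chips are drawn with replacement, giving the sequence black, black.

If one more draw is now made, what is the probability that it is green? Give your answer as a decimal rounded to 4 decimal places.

0.1681

Compute the likelihood of the observed sequence for each case: P(data | r = 1) = (1/10)(1/10) = 1/100; P(data | r = 3) = (3/10)(3/10) = 9/100; P(data | r = 9) = (9/10)(9/10) = 81/100.
Weighting by the prior gives 1/3 · 1/100 = 1/300, 1/3 · 9/100 = 3/100, 1/3 · 81/100 = 27/100; with total 91/300.
Dividing through by the total gives posterior P(r = 1 | data) = 1/91, P(r = 3 | data) = 9/91, P(r = 9 | data) = 81/91.
Averaging over the posterior, P(green next | data) = (9/10)(1/91) + (7/10)(9/91) + (1/10)(81/91) = 153/910.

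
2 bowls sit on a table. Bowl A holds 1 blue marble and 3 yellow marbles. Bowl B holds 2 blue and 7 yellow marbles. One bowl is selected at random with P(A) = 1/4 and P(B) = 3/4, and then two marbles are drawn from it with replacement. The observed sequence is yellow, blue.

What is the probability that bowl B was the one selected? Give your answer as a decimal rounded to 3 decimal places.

0.734

The likelihood of the observed sequence under each hypothesis: P(data | bowl A) = (3/4)(1/4) = 0.1875; P(data | bowl B) = (7/9)(2/9) = 0.17284.
Weighting by the prior gives 1/4 · 0.1875 = 0.046875, 3/4 · 0.17284 = 0.12963; with total 0.1765.
Hence P(bowl B | data) = (0.12963) / (0.1765) = 0.73443.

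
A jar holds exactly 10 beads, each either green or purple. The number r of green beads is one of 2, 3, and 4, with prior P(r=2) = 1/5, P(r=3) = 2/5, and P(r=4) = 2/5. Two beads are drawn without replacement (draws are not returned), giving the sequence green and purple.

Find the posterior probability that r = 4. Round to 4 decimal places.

0.4528

Under each hypothesis, the probability of the observed sequence is: P(data | r = 2) = (2/10)(8/9) = 8/45; P(data | r = 3) = (3/10)(7/9) = 7/30; P(data | r = 4) = (4/10)(6/9) = 4/15.
Multiplying each by its prior: 1/5 · 8/45 = 8/225, 2/5 · 7/30 = 7/75, 2/5 · 4/15 = 8/75; these sum to 53/225.
Therefore the posterior P(r = 4 | data) = (8/75) / (53/225) = 24/53.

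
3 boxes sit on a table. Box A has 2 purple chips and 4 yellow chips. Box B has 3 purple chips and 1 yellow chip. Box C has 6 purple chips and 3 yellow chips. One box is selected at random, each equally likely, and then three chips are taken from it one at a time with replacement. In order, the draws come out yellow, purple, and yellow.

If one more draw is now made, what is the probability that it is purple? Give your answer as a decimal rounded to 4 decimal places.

0.4977

Under each hypothesis, the probability of the observed sequence is: P(data | box A) = (4/6)(2/6)(4/6) = 0.14815; P(data | box B) = (1/4)(3/4)(1/4) = 0.046875; P(data | box C) = (3/9)(6/9)(3/9) = 0.074074.
Multiplying each by its prior: 1/3 · 0.14815 = 0.049383, 1/3 · 0.046875 = 0.015625, 1/3 · 0.074074 = 0.024691; with total 0.089699.
The posterior is then P(box A | data) = 0.55054, P(box B | data) = 0.17419, P(box C | data) = 0.27527.
So P(purple next | data) = Σ P(purple next | H) P(H | data) = (1/3)(0.55054) + (3/4)(0.17419) + (2/3)(0.27527) = 0.49767.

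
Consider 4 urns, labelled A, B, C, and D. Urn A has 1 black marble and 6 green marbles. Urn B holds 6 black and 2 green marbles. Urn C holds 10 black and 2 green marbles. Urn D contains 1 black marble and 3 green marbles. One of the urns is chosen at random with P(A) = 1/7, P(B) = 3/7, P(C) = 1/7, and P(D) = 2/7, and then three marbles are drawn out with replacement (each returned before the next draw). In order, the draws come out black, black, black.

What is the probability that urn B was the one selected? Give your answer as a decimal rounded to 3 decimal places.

0.674

Under each hypothesis, the probability of the observed sequence is: P(data | urn A) = (1/7)(1/7)(1/7) = 0.0029155; P(data | urn B) = (6/8)(6/8)(6/8) = 0.42188; P(data | urn C) = (10/12)(10/12)(10/12) = 0.5787; P(data | urn D) = (1/4)(1/4)(1/4) = 0.015625.
Multiplying each by its prior: 1/7 · 0.0029155 = 0.00041649, 3/7 · 0.42188 = 0.1808, 1/7 · 0.5787 = 0.082672, 2/7 · 0.015625 = 0.0044643; with total 0.26836.
By Bayes' rule, P(urn B | data) = (0.1808) / (0.26836) = 0.67374.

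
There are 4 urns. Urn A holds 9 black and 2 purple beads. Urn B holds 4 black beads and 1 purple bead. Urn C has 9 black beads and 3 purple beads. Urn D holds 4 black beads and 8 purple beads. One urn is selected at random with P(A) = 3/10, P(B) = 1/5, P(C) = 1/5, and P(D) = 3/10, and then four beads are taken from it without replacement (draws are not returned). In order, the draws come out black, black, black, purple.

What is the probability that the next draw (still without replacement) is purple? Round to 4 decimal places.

0.1480

Under each hypothesis, the probability of the observed sequence is: P(data | urn A) = (9/11)(8/10)(7/9)(2/8) = 0.12727; P(data | urn B) = (4/5)(3/4)(2/3)(1/2) = 0.2; P(data | urn C) = (9/12)(8/11)(7/10)(3/9) = 0.12727; P(data | urn D) = (4/12)(3/11)(2/10)(8/9) = 0.016162.
The prior-weighted likelihoods are 3/10 · 0.12727 = 0.038182, 1/5 · 0.2 = 0.04, 1/5 · 0.12727 = 0.025455, 3/10 · 0.016162 = 0.0048485; summing to 0.10848.
Normalising, the posterior is P(urn A | data) = 0.35196, P(urn B | data) = 0.36872, P(urn C | data) = 0.23464, P(urn D | data) = 0.044693.
So P(purple next | data) = Σ P(purple next | H) P(H | data) = (1/7)(0.35196) + (0)(0.36872) + (1/4)(0.23464) + (7/8)(0.044693) = 0.14804.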